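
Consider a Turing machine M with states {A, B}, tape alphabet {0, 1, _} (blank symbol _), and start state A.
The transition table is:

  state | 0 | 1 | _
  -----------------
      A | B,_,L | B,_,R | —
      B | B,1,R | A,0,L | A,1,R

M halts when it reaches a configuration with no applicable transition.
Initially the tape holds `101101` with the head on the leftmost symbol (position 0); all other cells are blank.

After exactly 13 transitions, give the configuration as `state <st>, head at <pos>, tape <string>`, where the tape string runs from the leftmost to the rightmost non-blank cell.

state A, head at 7, tape 1_11

A | [1]01101__   read 1 → write _, move R, go to B
B | _[0]1101__   read 0 → write 1, move R, go to B
B | _1[1]101__   read 1 → write 0, move L, go to A
A | _[1]0101__   read 1 → write _, move R, go to B
B | __[0]101__   read 0 → write 1, move R, go to B
B | __1[1]01__   read 1 → write 0, move L, go to A
A | __[1]001__   read 1 → write _, move R, go to B
B | ___[0]01__   read 0 → write 1, move R, go to B
B | ___1[0]1__   read 0 → write 1, move R, go to B
B | ___11[1]__   read 1 → write 0, move L, go to A
A | ___1[1]0__   read 1 → write _, move R, go to B
B | ___1_[0]__   read 0 → write 1, move R, go to B
B | ___1_1[_]_   read _ → write 1, move R, go to A
A | ___1_11[_]
After 13 steps: state A, head at 7, tape 1_11.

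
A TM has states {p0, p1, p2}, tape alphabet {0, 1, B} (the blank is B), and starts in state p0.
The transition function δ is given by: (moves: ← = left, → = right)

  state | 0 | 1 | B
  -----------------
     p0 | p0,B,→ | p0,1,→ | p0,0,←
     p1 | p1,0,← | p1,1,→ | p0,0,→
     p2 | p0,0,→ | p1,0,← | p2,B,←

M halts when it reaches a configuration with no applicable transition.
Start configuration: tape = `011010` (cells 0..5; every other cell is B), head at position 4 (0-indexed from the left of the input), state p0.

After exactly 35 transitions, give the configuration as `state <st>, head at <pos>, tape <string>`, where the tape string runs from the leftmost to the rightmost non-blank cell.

state p0, head at 9, tape 01101BBBBB0

state=p0 head=4 tape=0110[1]0BBBBB   (p0,1)→(p0,1,→)
state=p0 head=5 tape=01101[0]BBBBB   (p0,0)→(p0,B,→)
state=p0 head=6 tape=01101B[B]BBBB   (p0,B)→(p0,0,←)
state=p0 head=5 tape=01101[B]0BBBB   (p0,B)→(p0,0,←)
state=p0 head=4 tape=0110[1]00BBBB   (p0,1)→(p0,1,→)
state=p0 head=5 tape=01101[0]0BBBB   (p0,0)→(p0,B,→)
state=p0 head=6 tape=01101B[0]BBBB   (p0,0)→(p0,B,→)
state=p0 head=7 tape=01101BB[B]BBB   (p0,B)→(p0,0,←)
state=p0 head=6 tape=01101B[B]0BBB   (p0,B)→(p0,0,←)
state=p0 head=5 tape=01101[B]00BBB   (p0,B)→(p0,0,←)
state=p0 head=4 tape=0110[1]000BBB   (p0,1)→(p0,1,→)
state=p0 head=5 tape=01101[0]00BBB   (p0,0)→(p0,B,→)
state=p0 head=6 tape=01101B[0]0BBB   (p0,0)→(p0,B,→)
state=p0 head=7 tape=01101BB[0]BBB   (p0,0)→(p0,B,→)
state=p0 head=8 tape=01101BBB[B]BB   (p0,B)→(p0,0,←)
state=p0 head=7 tape=01101BB[B]0BB   (p0,B)→(p0,0,←)
state=p0 head=6 tape=01101B[B]00BB   (p0,B)→(p0,0,←)
state=p0 head=5 tape=01101[B]000BB   (p0,B)→(p0,0,←)
state=p0 head=4 tape=0110[1]0000BB   (p0,1)→(p0,1,→)
state=p0 head=5 tape=01101[0]000BB   (p0,0)→(p0,B,→)
state=p0 head=6 tape=01101B[0]00BB   (p0,0)→(p0,B,→)
state=p0 head=7 tape=01101BB[0]0BB   (p0,0)→(p0,B,→)
state=p0 head=8 tape=01101BBB[0]BB   (p0,0)→(p0,B,→)
state=p0 head=9 tape=01101BBBB[B]B   (p0,B)→(p0,0,←)
state=p0 head=8 tape=01101BBB[B]0B   (p0,B)→(p0,0,←)
state=p0 head=7 tape=01101BB[B]00B   (p0,B)→(p0,0,←)
state=p0 head=6 tape=01101B[B]000B   (p0,B)→(p0,0,←)
state=p0 head=5 tape=01101[B]0000B   (p0,B)→(p0,0,←)
state=p0 head=4 tape=0110[1]00000B   (p0,1)→(p0,1,→)
state=p0 head=5 tape=01101[0]0000B   (p0,0)→(p0,B,→)
state=p0 head=6 tape=01101B[0]000B   (p0,0)→(p0,B,→)
state=p0 head=7 tape=01101BB[0]00B   (p0,0)→(p0,B,→)
state=p0 head=8 tape=01101BBB[0]0B   (p0,0)→(p0,B,→)
state=p0 head=9 tape=01101BBBB[0]B   (p0,0)→(p0,B,→)
state=p0 head=10 tape=01101BBBBB[B]   (p0,B)→(p0,0,←)
state=p0 head=9 tape=01101BBBB[B]0
After 35 steps: state p0, head at 9, tape 01101BBBBB0.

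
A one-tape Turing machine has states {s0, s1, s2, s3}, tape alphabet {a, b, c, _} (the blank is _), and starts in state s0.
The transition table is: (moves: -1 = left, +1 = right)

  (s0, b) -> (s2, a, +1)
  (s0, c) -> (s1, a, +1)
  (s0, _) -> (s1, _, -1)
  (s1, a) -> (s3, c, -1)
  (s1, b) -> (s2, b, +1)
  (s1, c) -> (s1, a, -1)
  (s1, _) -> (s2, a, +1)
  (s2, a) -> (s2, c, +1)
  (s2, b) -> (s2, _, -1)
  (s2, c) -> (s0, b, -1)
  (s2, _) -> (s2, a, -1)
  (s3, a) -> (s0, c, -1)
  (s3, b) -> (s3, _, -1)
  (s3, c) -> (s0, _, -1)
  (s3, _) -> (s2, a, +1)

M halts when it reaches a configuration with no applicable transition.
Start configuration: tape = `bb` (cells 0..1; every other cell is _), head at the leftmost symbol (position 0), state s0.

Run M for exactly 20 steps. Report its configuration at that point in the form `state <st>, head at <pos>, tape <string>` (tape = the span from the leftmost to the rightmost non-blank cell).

state s1, head at -4, tape baaa

state=s0 head=0 tape=____[b]b   (s0,b)→(s2,a,+1)
state=s2 head=1 tape=____a[b]   (s2,b)→(s2,_,-1)
state=s2 head=0 tape=____[a]_   (s2,a)→(s2,c,+1)
state=s2 head=1 tape=____c[_]   (s2,_)→(s2,a,-1)
state=s2 head=0 tape=____[c]a   (s2,c)→(s0,b,-1)
state=s0 head=-1 tape=___[_]ba   (s0,_)→(s1,_,-1)
state=s1 head=-2 tape=__[_]_ba   (s1,_)→(s2,a,+1)
state=s2 head=-1 tape=__a[_]ba   (s2,_)→(s2,a,-1)
state=s2 head=-2 tape=__[a]aba   (s2,a)→(s2,c,+1)
state=s2 head=-1 tape=__c[a]ba   (s2,a)→(s2,c,+1)
state=s2 head=0 tape=__cc[b]a   (s2,b)→(s2,_,-1)
state=s2 head=-1 tape=__c[c]_a   (s2,c)→(s0,b,-1)
state=s0 head=-2 tape=__[c]b_a   (s0,c)→(s1,a,+1)
state=s1 head=-1 tape=__a[b]_a   (s1,b)→(s2,b,+1)
state=s2 head=0 tape=__ab[_]a   (s2,_)→(s2,a,-1)
state=s2 head=-1 tape=__a[b]aa   (s2,b)→(s2,_,-1)
state=s2 head=-2 tape=__[a]_aa   (s2,a)→(s2,c,+1)
state=s2 head=-1 tape=__c[_]aa   (s2,_)→(s2,a,-1)
state=s2 head=-2 tape=__[c]aaa   (s2,c)→(s0,b,-1)
state=s0 head=-3 tape=_[_]baaa   (s0,_)→(s1,_,-1)
state=s1 head=-4 tape=[_]_baaa
After 20 steps: state s1, head at -4, tape baaa.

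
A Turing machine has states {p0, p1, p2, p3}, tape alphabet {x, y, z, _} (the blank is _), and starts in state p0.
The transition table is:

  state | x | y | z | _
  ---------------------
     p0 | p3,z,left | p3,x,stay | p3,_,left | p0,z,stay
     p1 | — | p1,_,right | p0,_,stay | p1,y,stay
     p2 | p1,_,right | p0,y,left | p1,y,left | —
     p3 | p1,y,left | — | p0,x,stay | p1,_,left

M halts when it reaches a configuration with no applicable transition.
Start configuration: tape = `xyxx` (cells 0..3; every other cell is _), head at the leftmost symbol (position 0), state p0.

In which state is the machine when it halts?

state=p0 head=0 tape=__[x]yxx   (p0,x)→(p3,z,left)
state=p3 head=-1 tape=_[_]zyxx   (p3,_)→(p1,_,left)
state=p1 head=-2 tape=[_]_zyxx   (p1,_)→(p1,y,stay)
state=p1 head=-2 tape=[y]_zyxx   (p1,y)→(p1,_,right)
state=p1 head=-1 tape=_[_]zyxx   (p1,_)→(p1,y,stay)
state=p1 head=-1 tape=_[y]zyxx   (p1,y)→(p1,_,right)
state=p1 head=0 tape=__[z]yxx   (p1,z)→(p0,_,stay)
state=p0 head=0 tape=__[_]yxx   (p0,_)→(p0,z,stay)
state=p0 head=0 tape=__[z]yxx   (p0,z)→(p3,_,left)
state=p3 head=-1 tape=_[_]_yxx   (p3,_)→(p1,_,left)
state=p1 head=-2 tape=[_]__yxx   (p1,_)→(p1,y,stay)
state=p1 head=-2 tape=[y]__yxx   (p1,y)→(p1,_,right)
state=p1 head=-1 tape=_[_]_yxx   (p1,_)→(p1,y,stay)
state=p1 head=-1 tape=_[y]_yxx   (p1,y)→(p1,_,right)
state=p1 head=0 tape=__[_]yxx   (p1,_)→(p1,y,stay)
state=p1 head=0 tape=__[y]yxx   (p1,y)→(p1,_,right)
state=p1 head=1 tape=___[y]xx   (p1,y)→(p1,_,right)
state=p1 head=2 tape=____[x]x
No transition is defined for (p1, x); M halts in state p1.

p1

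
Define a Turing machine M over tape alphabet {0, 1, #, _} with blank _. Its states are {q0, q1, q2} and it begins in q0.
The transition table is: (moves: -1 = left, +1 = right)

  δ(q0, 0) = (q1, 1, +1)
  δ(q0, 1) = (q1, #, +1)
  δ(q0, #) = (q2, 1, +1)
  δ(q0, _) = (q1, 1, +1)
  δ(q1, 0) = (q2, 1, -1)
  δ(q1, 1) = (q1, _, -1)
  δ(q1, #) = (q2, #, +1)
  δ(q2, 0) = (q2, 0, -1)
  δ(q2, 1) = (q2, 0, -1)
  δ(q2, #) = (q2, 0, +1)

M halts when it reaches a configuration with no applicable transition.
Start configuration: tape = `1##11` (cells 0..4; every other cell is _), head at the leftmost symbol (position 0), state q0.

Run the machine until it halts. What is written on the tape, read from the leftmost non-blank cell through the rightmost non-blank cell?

q0 | _[1]##11   read 1 → write #, move +1, go to q1
q1 | _#[#]#11   read # → write #, move +1, go to q2
q2 | _##[#]11   read # → write 0, move +1, go to q2
q2 | _##0[1]1   read 1 → write 0, move -1, go to q2
q2 | _##[0]01   read 0 → write 0, move -1, go to q2
q2 | _#[#]001   read # → write 0, move +1, go to q2
q2 | _#0[0]01   read 0 → write 0, move -1, go to q2
q2 | _#[0]001   read 0 → write 0, move -1, go to q2
q2 | _[#]0001   read # → write 0, move +1, go to q2
q2 | _0[0]001   read 0 → write 0, move -1, go to q2
q2 | _[0]0001   read 0 → write 0, move -1, go to q2
q2 | [_]00001
The non-blank tape span at halt is 00001.

00001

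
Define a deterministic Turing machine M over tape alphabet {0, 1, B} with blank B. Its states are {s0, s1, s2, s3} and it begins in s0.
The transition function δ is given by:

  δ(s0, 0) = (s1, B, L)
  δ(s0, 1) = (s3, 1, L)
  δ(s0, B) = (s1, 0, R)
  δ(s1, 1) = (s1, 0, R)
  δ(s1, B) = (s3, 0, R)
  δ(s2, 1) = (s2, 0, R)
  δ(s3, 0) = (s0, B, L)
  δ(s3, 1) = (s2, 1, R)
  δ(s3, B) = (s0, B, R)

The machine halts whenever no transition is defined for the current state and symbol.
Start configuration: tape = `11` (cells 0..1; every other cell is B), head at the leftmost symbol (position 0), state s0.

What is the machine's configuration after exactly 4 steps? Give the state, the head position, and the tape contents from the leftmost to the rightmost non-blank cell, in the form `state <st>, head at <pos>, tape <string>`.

s0 | B[1]1   read 1 → write 1, move L, go to s3
s3 | [B]11   read B → write B, move R, go to s0
s0 | B[1]1   read 1 → write 1, move L, go to s3
s3 | [B]11   read B → write B, move R, go to s0
s0 | B[1]1
After 4 steps: state s0, head at 0, tape 11.

state s0, head at 0, tape 11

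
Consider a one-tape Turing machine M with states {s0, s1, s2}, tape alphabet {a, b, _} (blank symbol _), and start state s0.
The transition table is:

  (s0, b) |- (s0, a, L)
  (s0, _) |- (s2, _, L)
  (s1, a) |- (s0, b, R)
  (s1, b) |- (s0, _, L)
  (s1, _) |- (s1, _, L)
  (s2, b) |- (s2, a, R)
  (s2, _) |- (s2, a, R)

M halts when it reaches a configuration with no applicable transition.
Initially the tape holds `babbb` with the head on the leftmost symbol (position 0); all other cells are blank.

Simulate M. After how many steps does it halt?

4

state=s0 head=0 tape=__[b]abbb   (s0,b)→(s0,a,L)
state=s0 head=-1 tape=_[_]aabbb   (s0,_)→(s2,_,L)
state=s2 head=-2 tape=[_]_aabbb   (s2,_)→(s2,a,R)
state=s2 head=-1 tape=a[_]aabbb   (s2,_)→(s2,a,R)
state=s2 head=0 tape=aa[a]abbb
M halts after 4 transitions.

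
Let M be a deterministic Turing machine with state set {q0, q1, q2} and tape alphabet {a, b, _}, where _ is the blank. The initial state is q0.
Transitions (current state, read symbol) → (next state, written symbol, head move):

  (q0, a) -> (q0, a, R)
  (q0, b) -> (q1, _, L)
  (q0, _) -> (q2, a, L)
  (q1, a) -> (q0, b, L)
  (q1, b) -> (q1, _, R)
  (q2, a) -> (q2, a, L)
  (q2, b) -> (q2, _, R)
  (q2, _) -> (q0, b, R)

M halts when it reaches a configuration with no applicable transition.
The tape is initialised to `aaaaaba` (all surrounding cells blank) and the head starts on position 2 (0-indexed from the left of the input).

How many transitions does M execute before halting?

23

q0 | ___aa[a]aaba   read a → write a, move R, go to q0
q0 | ___aaa[a]aba   read a → write a, move R, go to q0
q0 | ___aaaa[a]ba   read a → write a, move R, go to q0
q0 | ___aaaaa[b]a   read b → write _, move L, go to q1
q1 | ___aaaa[a]_a   read a → write b, move L, go to q0
q0 | ___aaa[a]b_a   read a → write a, move R, go to q0
q0 | ___aaaa[b]_a   read b → write _, move L, go to q1
q1 | ___aaa[a]__a   read a → write b, move L, go to q0
q0 | ___aa[a]b__a   read a → write a, move R, go to q0
q0 | ___aaa[b]__a   read b → write _, move L, go to q1
q1 | ___aa[a]___a   read a → write b, move L, go to q0
q0 | ___a[a]b___a   read a → write a, move R, go to q0
q0 | ___aa[b]___a   read b → write _, move L, go to q1
q1 | ___a[a]____a   read a → write b, move L, go to q0
q0 | ___[a]b____a   read a → write a, move R, go to q0
q0 | ___a[b]____a   read b → write _, move L, go to q1
q1 | ___[a]_____a   read a → write b, move L, go to q0
q0 | __[_]b_____a   read _ → write a, move L, go to q2
q2 | _[_]ab_____a   read _ → write b, move R, go to q0
q0 | _b[a]b_____a   read a → write a, move R, go to q0
q0 | _ba[b]_____a   read b → write _, move L, go to q1
q1 | _b[a]______a   read a → write b, move L, go to q0
q0 | _[b]b______a   read b → write _, move L, go to q1
q1 | [_]_b______a
M halts after 23 transitions.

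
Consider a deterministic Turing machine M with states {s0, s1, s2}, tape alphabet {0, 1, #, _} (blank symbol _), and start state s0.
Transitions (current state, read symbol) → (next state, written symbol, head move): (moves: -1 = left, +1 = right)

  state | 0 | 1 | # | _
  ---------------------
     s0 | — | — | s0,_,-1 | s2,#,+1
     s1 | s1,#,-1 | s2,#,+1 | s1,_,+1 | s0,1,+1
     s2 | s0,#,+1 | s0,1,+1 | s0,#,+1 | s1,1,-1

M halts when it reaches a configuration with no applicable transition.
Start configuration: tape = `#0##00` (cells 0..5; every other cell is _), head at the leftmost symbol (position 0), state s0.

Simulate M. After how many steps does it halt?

20

state=s0 head=0 tape=_[#]0##00   (s0,#)→(s0,_,-1)
state=s0 head=-1 tape=[_]_0##00   (s0,_)→(s2,#,+1)
state=s2 head=0 tape=#[_]0##00   (s2,_)→(s1,1,-1)
state=s1 head=-1 tape=[#]10##00   (s1,#)→(s1,_,+1)
state=s1 head=0 tape=_[1]0##00   (s1,1)→(s2,#,+1)
state=s2 head=1 tape=_#[0]##00   (s2,0)→(s0,#,+1)
state=s0 head=2 tape=_##[#]#00   (s0,#)→(s0,_,-1)
state=s0 head=1 tape=_#[#]_#00   (s0,#)→(s0,_,-1)
state=s0 head=0 tape=_[#]__#00   (s0,#)→(s0,_,-1)
state=s0 head=-1 tape=[_]___#00   (s0,_)→(s2,#,+1)
state=s2 head=0 tape=#[_]__#00   (s2,_)→(s1,1,-1)
state=s1 head=-1 tape=[#]1__#00   (s1,#)→(s1,_,+1)
state=s1 head=0 tape=_[1]__#00   (s1,1)→(s2,#,+1)
state=s2 head=1 tape=_#[_]_#00   (s2,_)→(s1,1,-1)
state=s1 head=0 tape=_[#]1_#00   (s1,#)→(s1,_,+1)
state=s1 head=1 tape=__[1]_#00   (s1,1)→(s2,#,+1)
state=s2 head=2 tape=__#[_]#00   (s2,_)→(s1,1,-1)
state=s1 head=1 tape=__[#]1#00   (s1,#)→(s1,_,+1)
state=s1 head=2 tape=___[1]#00   (s1,1)→(s2,#,+1)
state=s2 head=3 tape=___#[#]00   (s2,#)→(s0,#,+1)
state=s0 head=4 tape=___##[0]0
M halts after 20 transitions.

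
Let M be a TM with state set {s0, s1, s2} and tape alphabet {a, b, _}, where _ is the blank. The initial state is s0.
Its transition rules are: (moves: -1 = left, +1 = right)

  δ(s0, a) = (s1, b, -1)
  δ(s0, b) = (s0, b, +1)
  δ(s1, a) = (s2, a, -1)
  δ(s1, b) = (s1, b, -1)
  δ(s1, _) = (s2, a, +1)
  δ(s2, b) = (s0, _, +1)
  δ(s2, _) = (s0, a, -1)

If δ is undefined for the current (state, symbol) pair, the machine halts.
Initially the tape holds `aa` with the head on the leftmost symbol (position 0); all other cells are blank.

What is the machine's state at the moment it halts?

state=s0 head=0 tape=_[a]a_   (s0,a)→(s1,b,-1)
state=s1 head=-1 tape=[_]ba_   (s1,_)→(s2,a,+1)
state=s2 head=0 tape=a[b]a_   (s2,b)→(s0,_,+1)
state=s0 head=1 tape=a_[a]_   (s0,a)→(s1,b,-1)
state=s1 head=0 tape=a[_]b_   (s1,_)→(s2,a,+1)
state=s2 head=1 tape=aa[b]_   (s2,b)→(s0,_,+1)
state=s0 head=2 tape=aa_[_]
No transition is defined for (s0, _); M halts in state s0.

s0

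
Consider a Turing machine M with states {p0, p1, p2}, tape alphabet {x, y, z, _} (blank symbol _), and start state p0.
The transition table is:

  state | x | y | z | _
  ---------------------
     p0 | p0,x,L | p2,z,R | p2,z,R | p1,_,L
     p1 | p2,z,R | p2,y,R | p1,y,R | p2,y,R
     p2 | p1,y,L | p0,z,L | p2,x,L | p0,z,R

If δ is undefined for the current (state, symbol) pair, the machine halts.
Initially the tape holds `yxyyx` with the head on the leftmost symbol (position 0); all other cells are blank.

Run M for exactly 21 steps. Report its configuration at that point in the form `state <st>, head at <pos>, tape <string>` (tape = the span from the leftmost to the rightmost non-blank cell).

p0 | __[y]xyyx   read y → write z, move R, go to p2
p2 | __z[x]yyx   read x → write y, move L, go to p1
p1 | __[z]yyyx   read z → write y, move R, go to p1
p1 | __y[y]yyx   read y → write y, move R, go to p2
p2 | __yy[y]yx   read y → write z, move L, go to p0
p0 | __y[y]zyx   read y → write z, move R, go to p2
p2 | __yz[z]yx   read z → write x, move L, go to p2
p2 | __y[z]xyx   read z → write x, move L, go to p2
p2 | __[y]xxyx   read y → write z, move L, go to p0
p0 | _[_]zxxyx   read _ → write _, move L, go to p1
p1 | [_]_zxxyx   read _ → write y, move R, go to p2
p2 | y[_]zxxyx   read _ → write z, move R, go to p0
p0 | yz[z]xxyx   read z → write z, move R, go to p2
p2 | yzz[x]xyx   read x → write y, move L, go to p1
p1 | yz[z]yxyx   read z → write y, move R, go to p1
p1 | yzy[y]xyx   read y → write y, move R, go to p2
p2 | yzyy[x]yx   read x → write y, move L, go to p1
p1 | yzy[y]yyx   read y → write y, move R, go to p2
p2 | yzyy[y]yx   read y → write z, move L, go to p0
p0 | yzy[y]zyx   read y → write z, move R, go to p2
p2 | yzyz[z]yx   read z → write x, move L, go to p2
p2 | yzy[z]xyx
After 21 steps: state p2, head at 1, tape yzyzxyx.

state p2, head at 1, tape yzyzxyx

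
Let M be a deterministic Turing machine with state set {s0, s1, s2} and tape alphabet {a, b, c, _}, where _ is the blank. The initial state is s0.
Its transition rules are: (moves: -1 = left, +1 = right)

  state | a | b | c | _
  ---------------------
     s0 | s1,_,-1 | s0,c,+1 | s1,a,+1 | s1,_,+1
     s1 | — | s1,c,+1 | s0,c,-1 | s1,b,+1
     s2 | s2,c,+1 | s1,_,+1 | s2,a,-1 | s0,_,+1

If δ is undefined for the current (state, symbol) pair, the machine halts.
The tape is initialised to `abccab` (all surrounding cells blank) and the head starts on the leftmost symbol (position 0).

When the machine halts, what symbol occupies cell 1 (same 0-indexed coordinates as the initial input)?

a

s0 | _[a]bccab   read a → write _, move -1, go to s1
s1 | [_]_bccab   read _ → write b, move +1, go to s1
s1 | b[_]bccab   read _ → write b, move +1, go to s1
s1 | bb[b]ccab   read b → write c, move +1, go to s1
s1 | bbc[c]cab   read c → write c, move -1, go to s0
s0 | bb[c]ccab   read c → write a, move +1, go to s1
s1 | bba[c]cab   read c → write c, move -1, go to s0
s0 | bb[a]ccab   read a → write _, move -1, go to s1
s1 | b[b]_ccab   read b → write c, move +1, go to s1
s1 | bc[_]ccab   read _ → write b, move +1, go to s1
s1 | bcb[c]cab   read c → write c, move -1, go to s0
s0 | bc[b]ccab   read b → write c, move +1, go to s0
s0 | bcc[c]cab   read c → write a, move +1, go to s1
s1 | bcca[c]ab   read c → write c, move -1, go to s0
s0 | bcc[a]cab   read a → write _, move -1, go to s1
s1 | bc[c]_cab   read c → write c, move -1, go to s0
s0 | b[c]c_cab   read c → write a, move +1, go to s1
s1 | ba[c]_cab   read c → write c, move -1, go to s0
s0 | b[a]c_cab   read a → write _, move -1, go to s1
s1 | [b]_c_cab   read b → write c, move +1, go to s1
s1 | c[_]c_cab   read _ → write b, move +1, go to s1
s1 | cb[c]_cab   read c → write c, move -1, go to s0
s0 | c[b]c_cab   read b → write c, move +1, go to s0
s0 | cc[c]_cab   read c → write a, move +1, go to s1
s1 | cca[_]cab   read _ → write b, move +1, go to s1
s1 | ccab[c]ab   read c → write c, move -1, go to s0
s0 | cca[b]cab   read b → write c, move +1, go to s0
s0 | ccac[c]ab   read c → write a, move +1, go to s1
s1 | ccaca[a]b
Cell 1 holds a when M halts.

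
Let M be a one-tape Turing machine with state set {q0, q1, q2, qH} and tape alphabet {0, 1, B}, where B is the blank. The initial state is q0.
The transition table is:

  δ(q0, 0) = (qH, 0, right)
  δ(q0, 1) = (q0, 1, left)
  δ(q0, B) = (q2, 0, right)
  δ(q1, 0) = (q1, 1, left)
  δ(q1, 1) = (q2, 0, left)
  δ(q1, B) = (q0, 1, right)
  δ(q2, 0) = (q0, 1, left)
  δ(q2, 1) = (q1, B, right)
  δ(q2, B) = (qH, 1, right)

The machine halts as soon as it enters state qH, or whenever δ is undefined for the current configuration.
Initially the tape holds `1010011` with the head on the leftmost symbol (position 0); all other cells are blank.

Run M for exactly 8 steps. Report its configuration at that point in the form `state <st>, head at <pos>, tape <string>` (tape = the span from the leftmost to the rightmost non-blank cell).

q0 | B[1]010011   read 1 → write 1, move left, go to q0
q0 | [B]1010011   read B → write 0, move right, go to q2
q2 | 0[1]010011   read 1 → write B, move right, go to q1
q1 | 0B[0]10011   read 0 → write 1, move left, go to q1
q1 | 0[B]110011   read B → write 1, move right, go to q0
q0 | 01[1]10011   read 1 → write 1, move left, go to q0
q0 | 0[1]110011   read 1 → write 1, move left, go to q0
q0 | [0]1110011   read 0 → write 0, move right, go to qH
qH | 0[1]110011
After 8 steps: state qH, head at 0, tape 01110011.

state qH, head at 0, tape 01110011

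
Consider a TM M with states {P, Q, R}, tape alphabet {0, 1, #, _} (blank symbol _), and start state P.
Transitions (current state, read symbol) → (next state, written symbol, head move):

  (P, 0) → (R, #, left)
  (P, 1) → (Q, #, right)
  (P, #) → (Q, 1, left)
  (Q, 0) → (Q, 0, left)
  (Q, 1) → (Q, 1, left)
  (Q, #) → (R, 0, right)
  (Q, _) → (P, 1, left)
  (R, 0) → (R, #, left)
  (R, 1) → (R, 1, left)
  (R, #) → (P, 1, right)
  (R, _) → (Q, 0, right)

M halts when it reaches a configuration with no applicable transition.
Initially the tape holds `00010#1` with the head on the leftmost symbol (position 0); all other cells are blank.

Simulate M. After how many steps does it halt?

state=P head=0 tape=____[0]0010#1   (P,0)→(R,#,left)
state=R head=-1 tape=___[_]#0010#1   (R,_)→(Q,0,right)
state=Q head=0 tape=___0[#]0010#1   (Q,#)→(R,0,right)
state=R head=1 tape=___00[0]010#1   (R,0)→(R,#,left)
state=R head=0 tape=___0[0]#010#1   (R,0)→(R,#,left)
state=R head=-1 tape=___[0]##010#1   (R,0)→(R,#,left)
state=R head=-2 tape=__[_]###010#1   (R,_)→(Q,0,right)
state=Q head=-1 tape=__0[#]##010#1   (Q,#)→(R,0,right)
state=R head=0 tape=__00[#]#010#1   (R,#)→(P,1,right)
state=P head=1 tape=__001[#]010#1   (P,#)→(Q,1,left)
state=Q head=0 tape=__00[1]1010#1   (Q,1)→(Q,1,left)
state=Q head=-1 tape=__0[0]11010#1   (Q,0)→(Q,0,left)
state=Q head=-2 tape=__[0]011010#1   (Q,0)→(Q,0,left)
state=Q head=-3 tape=_[_]0011010#1   (Q,_)→(P,1,left)
state=P head=-4 tape=[_]10011010#1
M halts after 14 transitions.

14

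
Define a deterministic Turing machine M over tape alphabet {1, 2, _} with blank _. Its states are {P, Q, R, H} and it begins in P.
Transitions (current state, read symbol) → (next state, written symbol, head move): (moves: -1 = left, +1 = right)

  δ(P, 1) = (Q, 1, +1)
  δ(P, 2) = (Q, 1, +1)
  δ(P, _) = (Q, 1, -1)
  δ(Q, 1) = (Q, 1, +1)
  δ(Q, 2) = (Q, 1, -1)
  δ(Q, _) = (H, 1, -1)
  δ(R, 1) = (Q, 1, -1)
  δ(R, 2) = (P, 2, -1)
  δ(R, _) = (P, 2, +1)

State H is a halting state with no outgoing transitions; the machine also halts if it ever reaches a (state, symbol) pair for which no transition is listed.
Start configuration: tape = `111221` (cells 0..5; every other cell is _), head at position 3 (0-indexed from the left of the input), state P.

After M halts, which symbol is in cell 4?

P | 111[2]21_   read 2 → write 1, move +1, go to Q
Q | 1111[2]1_   read 2 → write 1, move -1, go to Q
Q | 111[1]11_   read 1 → write 1, move +1, go to Q
Q | 1111[1]1_   read 1 → write 1, move +1, go to Q
Q | 11111[1]_   read 1 → write 1, move +1, go to Q
Q | 111111[_]   read _ → write 1, move -1, go to H
H | 11111[1]1
Cell 4 holds 1 when M halts.

1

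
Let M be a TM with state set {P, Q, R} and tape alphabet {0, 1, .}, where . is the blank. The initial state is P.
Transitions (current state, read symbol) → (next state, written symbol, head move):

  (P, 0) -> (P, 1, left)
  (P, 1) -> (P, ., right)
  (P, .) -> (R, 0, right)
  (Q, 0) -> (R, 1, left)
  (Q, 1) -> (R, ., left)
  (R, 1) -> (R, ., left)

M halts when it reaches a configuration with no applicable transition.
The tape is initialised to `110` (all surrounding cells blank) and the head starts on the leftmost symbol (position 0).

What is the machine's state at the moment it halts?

P | [1]10   read 1 → write ., move right, go to P
P | .[1]0   read 1 → write ., move right, go to P
P | ..[0]   read 0 → write 1, move left, go to P
P | .[.]1   read . → write 0, move right, go to R
R | .0[1]   read 1 → write ., move left, go to R
R | .[0].
No transition is defined for (R, 0); M halts in state R.

R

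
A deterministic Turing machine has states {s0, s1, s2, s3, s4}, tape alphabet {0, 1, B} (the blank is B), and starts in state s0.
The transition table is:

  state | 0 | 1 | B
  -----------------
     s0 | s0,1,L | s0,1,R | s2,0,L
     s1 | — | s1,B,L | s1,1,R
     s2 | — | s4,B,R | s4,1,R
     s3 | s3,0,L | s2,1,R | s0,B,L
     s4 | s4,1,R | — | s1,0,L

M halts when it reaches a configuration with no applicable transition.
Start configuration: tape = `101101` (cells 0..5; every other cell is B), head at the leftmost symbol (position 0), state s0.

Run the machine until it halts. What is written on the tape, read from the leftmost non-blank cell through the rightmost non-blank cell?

state=s0 head=0 tape=[1]01101BB   (s0,1)→(s0,1,R)
state=s0 head=1 tape=1[0]1101BB   (s0,0)→(s0,1,L)
state=s0 head=0 tape=[1]11101BB   (s0,1)→(s0,1,R)
state=s0 head=1 tape=1[1]1101BB   (s0,1)→(s0,1,R)
state=s0 head=2 tape=11[1]101BB   (s0,1)→(s0,1,R)
state=s0 head=3 tape=111[1]01BB   (s0,1)→(s0,1,R)
state=s0 head=4 tape=1111[0]1BB   (s0,0)→(s0,1,L)
state=s0 head=3 tape=111[1]11BB   (s0,1)→(s0,1,R)
state=s0 head=4 tape=1111[1]1BB   (s0,1)→(s0,1,R)
state=s0 head=5 tape=11111[1]BB   (s0,1)→(s0,1,R)
state=s0 head=6 tape=111111[B]B   (s0,B)→(s2,0,L)
state=s2 head=5 tape=11111[1]0B   (s2,1)→(s4,B,R)
state=s4 head=6 tape=11111B[0]B   (s4,0)→(s4,1,R)
state=s4 head=7 tape=11111B1[B]   (s4,B)→(s1,0,L)
state=s1 head=6 tape=11111B[1]0   (s1,1)→(s1,B,L)
state=s1 head=5 tape=11111[B]B0   (s1,B)→(s1,1,R)
state=s1 head=6 tape=111111[B]0   (s1,B)→(s1,1,R)
state=s1 head=7 tape=1111111[0]
The non-blank tape span at halt is 11111110.

11111110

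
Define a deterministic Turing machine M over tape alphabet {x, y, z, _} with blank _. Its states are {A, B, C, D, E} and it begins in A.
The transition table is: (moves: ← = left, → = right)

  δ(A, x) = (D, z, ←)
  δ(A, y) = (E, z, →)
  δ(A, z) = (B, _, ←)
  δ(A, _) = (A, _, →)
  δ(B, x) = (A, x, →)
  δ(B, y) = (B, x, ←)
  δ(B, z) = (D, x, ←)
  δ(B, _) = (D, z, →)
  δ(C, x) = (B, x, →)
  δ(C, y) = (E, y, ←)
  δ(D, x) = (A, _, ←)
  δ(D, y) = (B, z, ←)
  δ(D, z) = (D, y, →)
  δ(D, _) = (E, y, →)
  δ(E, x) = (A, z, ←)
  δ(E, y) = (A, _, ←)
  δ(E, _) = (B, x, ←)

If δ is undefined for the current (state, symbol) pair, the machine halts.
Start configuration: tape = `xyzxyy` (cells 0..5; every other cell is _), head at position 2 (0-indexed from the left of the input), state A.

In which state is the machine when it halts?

state=A head=2 tape=_xy[z]xyy   (A,z)→(B,_,←)
state=B head=1 tape=_x[y]_xyy   (B,y)→(B,x,←)
state=B head=0 tape=_[x]x_xyy   (B,x)→(A,x,→)
state=A head=1 tape=_x[x]_xyy   (A,x)→(D,z,←)
state=D head=0 tape=_[x]z_xyy   (D,x)→(A,_,←)
state=A head=-1 tape=[_]_z_xyy   (A,_)→(A,_,→)
state=A head=0 tape=_[_]z_xyy   (A,_)→(A,_,→)
state=A head=1 tape=__[z]_xyy   (A,z)→(B,_,←)
state=B head=0 tape=_[_]__xyy   (B,_)→(D,z,→)
state=D head=1 tape=_z[_]_xyy   (D,_)→(E,y,→)
state=E head=2 tape=_zy[_]xyy   (E,_)→(B,x,←)
state=B head=1 tape=_z[y]xxyy   (B,y)→(B,x,←)
state=B head=0 tape=_[z]xxxyy   (B,z)→(D,x,←)
state=D head=-1 tape=[_]xxxxyy   (D,_)→(E,y,→)
state=E head=0 tape=y[x]xxxyy   (E,x)→(A,z,←)
state=A head=-1 tape=[y]zxxxyy   (A,y)→(E,z,→)
state=E head=0 tape=z[z]xxxyy
No transition is defined for (E, z); M halts in state E.

E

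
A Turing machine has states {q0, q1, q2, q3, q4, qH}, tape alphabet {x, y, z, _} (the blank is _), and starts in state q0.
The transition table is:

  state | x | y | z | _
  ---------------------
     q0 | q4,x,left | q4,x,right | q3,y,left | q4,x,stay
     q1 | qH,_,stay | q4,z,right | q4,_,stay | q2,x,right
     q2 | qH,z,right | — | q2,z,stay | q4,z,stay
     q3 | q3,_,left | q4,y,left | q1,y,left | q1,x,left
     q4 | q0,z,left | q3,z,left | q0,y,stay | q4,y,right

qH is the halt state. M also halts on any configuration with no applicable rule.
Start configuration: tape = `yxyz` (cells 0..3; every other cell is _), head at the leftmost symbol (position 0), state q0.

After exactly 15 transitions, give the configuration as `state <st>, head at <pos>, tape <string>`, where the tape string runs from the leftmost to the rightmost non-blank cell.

state q1, head at -3, tape x___zz

state=q0 head=0 tape=___[y]xyz   (q0,y)→(q4,x,right)
state=q4 head=1 tape=___x[x]yz   (q4,x)→(q0,z,left)
state=q0 head=0 tape=___[x]zyz   (q0,x)→(q4,x,left)
state=q4 head=-1 tape=__[_]xzyz   (q4,_)→(q4,y,right)
state=q4 head=0 tape=__y[x]zyz   (q4,x)→(q0,z,left)
state=q0 head=-1 tape=__[y]zzyz   (q0,y)→(q4,x,right)
state=q4 head=0 tape=__x[z]zyz   (q4,z)→(q0,y,stay)
state=q0 head=0 tape=__x[y]zyz   (q0,y)→(q4,x,right)
state=q4 head=1 tape=__xx[z]yz   (q4,z)→(q0,y,stay)
state=q0 head=1 tape=__xx[y]yz   (q0,y)→(q4,x,right)
state=q4 head=2 tape=__xxx[y]z   (q4,y)→(q3,z,left)
state=q3 head=1 tape=__xx[x]zz   (q3,x)→(q3,_,left)
state=q3 head=0 tape=__x[x]_zz   (q3,x)→(q3,_,left)
state=q3 head=-1 tape=__[x]__zz   (q3,x)→(q3,_,left)
state=q3 head=-2 tape=_[_]___zz   (q3,_)→(q1,x,left)
state=q1 head=-3 tape=[_]x___zz
After 15 steps: state q1, head at -3, tape x___zz.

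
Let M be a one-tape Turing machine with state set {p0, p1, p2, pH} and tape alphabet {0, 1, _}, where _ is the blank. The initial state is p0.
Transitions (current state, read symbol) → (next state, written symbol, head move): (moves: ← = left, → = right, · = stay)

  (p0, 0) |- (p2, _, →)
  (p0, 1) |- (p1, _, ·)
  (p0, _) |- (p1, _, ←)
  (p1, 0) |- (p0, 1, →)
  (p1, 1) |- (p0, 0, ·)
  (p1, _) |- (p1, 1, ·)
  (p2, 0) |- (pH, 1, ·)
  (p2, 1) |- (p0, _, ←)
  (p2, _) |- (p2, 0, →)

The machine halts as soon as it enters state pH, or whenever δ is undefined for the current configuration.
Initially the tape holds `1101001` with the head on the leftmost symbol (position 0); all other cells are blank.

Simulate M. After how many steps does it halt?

12

state=p0 head=0 tape=_[1]101001   (p0,1)→(p1,_,·)
state=p1 head=0 tape=_[_]101001   (p1,_)→(p1,1,·)
state=p1 head=0 tape=_[1]101001   (p1,1)→(p0,0,·)
state=p0 head=0 tape=_[0]101001   (p0,0)→(p2,_,→)
state=p2 head=1 tape=__[1]01001   (p2,1)→(p0,_,←)
state=p0 head=0 tape=_[_]_01001   (p0,_)→(p1,_,←)
state=p1 head=-1 tape=[_]__01001   (p1,_)→(p1,1,·)
state=p1 head=-1 tape=[1]__01001   (p1,1)→(p0,0,·)
state=p0 head=-1 tape=[0]__01001   (p0,0)→(p2,_,→)
state=p2 head=0 tape=_[_]_01001   (p2,_)→(p2,0,→)
state=p2 head=1 tape=_0[_]01001   (p2,_)→(p2,0,→)
state=p2 head=2 tape=_00[0]1001   (p2,0)→(pH,1,·)
state=pH head=2 tape=_00[1]1001
M halts after 12 transitions.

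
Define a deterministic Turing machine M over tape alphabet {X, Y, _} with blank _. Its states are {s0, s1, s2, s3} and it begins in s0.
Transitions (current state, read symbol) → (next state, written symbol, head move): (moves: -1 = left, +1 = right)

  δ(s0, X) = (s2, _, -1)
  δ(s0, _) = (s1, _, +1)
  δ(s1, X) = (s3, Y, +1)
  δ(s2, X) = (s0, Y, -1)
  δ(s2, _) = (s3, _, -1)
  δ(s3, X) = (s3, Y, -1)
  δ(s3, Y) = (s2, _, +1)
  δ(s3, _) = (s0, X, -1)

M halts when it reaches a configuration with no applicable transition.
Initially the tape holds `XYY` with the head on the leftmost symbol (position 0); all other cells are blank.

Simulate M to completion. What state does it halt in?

state=s0 head=0 tape=___[X]YY   (s0,X)→(s2,_,-1)
state=s2 head=-1 tape=__[_]_YY   (s2,_)→(s3,_,-1)
state=s3 head=-2 tape=_[_]__YY   (s3,_)→(s0,X,-1)
state=s0 head=-3 tape=[_]X__YY   (s0,_)→(s1,_,+1)
state=s1 head=-2 tape=_[X]__YY   (s1,X)→(s3,Y,+1)
state=s3 head=-1 tape=_Y[_]_YY   (s3,_)→(s0,X,-1)
state=s0 head=-2 tape=_[Y]X_YY
No transition is defined for (s0, Y); M halts in state s0.

s0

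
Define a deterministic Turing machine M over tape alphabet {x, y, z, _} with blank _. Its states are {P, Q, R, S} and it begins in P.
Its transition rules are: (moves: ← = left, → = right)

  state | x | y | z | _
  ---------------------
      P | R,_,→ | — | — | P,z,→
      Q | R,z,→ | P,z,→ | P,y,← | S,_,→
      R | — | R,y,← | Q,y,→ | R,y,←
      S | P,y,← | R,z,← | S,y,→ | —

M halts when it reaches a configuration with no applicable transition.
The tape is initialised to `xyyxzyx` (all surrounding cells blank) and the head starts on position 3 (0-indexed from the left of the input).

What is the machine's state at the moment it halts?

P

state=P head=3 tape=xyy[x]zyx_   (P,x)→(R,_,→)
state=R head=4 tape=xyy_[z]yx_   (R,z)→(Q,y,→)
state=Q head=5 tape=xyy_y[y]x_   (Q,y)→(P,z,→)
state=P head=6 tape=xyy_yz[x]_   (P,x)→(R,_,→)
state=R head=7 tape=xyy_yz_[_]   (R,_)→(R,y,←)
state=R head=6 tape=xyy_yz[_]y   (R,_)→(R,y,←)
state=R head=5 tape=xyy_y[z]yy   (R,z)→(Q,y,→)
state=Q head=6 tape=xyy_yy[y]y   (Q,y)→(P,z,→)
state=P head=7 tape=xyy_yyz[y]
No transition is defined for (P, y); M halts in state P.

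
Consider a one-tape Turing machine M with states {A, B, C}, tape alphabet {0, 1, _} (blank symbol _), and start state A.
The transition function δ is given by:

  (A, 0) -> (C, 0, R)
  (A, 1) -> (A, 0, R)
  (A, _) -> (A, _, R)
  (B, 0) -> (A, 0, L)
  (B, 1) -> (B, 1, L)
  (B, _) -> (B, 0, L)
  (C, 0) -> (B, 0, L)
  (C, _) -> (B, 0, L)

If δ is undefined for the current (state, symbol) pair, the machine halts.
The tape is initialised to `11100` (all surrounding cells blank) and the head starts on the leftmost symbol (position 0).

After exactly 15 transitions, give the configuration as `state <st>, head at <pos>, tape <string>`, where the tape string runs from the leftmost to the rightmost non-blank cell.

state A, head at -1, tape 00000

state=A head=0 tape=_[1]1100   (A,1)→(A,0,R)
state=A head=1 tape=_0[1]100   (A,1)→(A,0,R)
state=A head=2 tape=_00[1]00   (A,1)→(A,0,R)
state=A head=3 tape=_000[0]0   (A,0)→(C,0,R)
state=C head=4 tape=_0000[0]   (C,0)→(B,0,L)
state=B head=3 tape=_000[0]0   (B,0)→(A,0,L)
state=A head=2 tape=_00[0]00   (A,0)→(C,0,R)
state=C head=3 tape=_000[0]0   (C,0)→(B,0,L)
state=B head=2 tape=_00[0]00   (B,0)→(A,0,L)
state=A head=1 tape=_0[0]000   (A,0)→(C,0,R)
state=C head=2 tape=_00[0]00   (C,0)→(B,0,L)
state=B head=1 tape=_0[0]000   (B,0)→(A,0,L)
state=A head=0 tape=_[0]0000   (A,0)→(C,0,R)
state=C head=1 tape=_0[0]000   (C,0)→(B,0,L)
state=B head=0 tape=_[0]0000   (B,0)→(A,0,L)
state=A head=-1 tape=[_]00000
After 15 steps: state A, head at -1, tape 00000.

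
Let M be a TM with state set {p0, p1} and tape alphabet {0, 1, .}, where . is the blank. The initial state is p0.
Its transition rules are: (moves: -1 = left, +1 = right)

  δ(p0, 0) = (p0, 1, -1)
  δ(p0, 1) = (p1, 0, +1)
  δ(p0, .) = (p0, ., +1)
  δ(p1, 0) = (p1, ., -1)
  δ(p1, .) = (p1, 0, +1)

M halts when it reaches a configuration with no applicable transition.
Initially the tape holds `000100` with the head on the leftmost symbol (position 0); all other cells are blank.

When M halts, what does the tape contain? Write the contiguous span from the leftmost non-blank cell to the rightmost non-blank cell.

state=p0 head=0 tape=..[0]00100   (p0,0)→(p0,1,-1)
state=p0 head=-1 tape=.[.]100100   (p0,.)→(p0,.,+1)
state=p0 head=0 tape=..[1]00100   (p0,1)→(p1,0,+1)
state=p1 head=1 tape=..0[0]0100   (p1,0)→(p1,.,-1)
state=p1 head=0 tape=..[0].0100   (p1,0)→(p1,.,-1)
state=p1 head=-1 tape=.[.]..0100   (p1,.)→(p1,0,+1)
state=p1 head=0 tape=.0[.].0100   (p1,.)→(p1,0,+1)
state=p1 head=1 tape=.00[.]0100   (p1,.)→(p1,0,+1)
state=p1 head=2 tape=.000[0]100   (p1,0)→(p1,.,-1)
state=p1 head=1 tape=.00[0].100   (p1,0)→(p1,.,-1)
state=p1 head=0 tape=.0[0]..100   (p1,0)→(p1,.,-1)
state=p1 head=-1 tape=.[0]...100   (p1,0)→(p1,.,-1)
state=p1 head=-2 tape=[.]....100   (p1,.)→(p1,0,+1)
state=p1 head=-1 tape=0[.]...100   (p1,.)→(p1,0,+1)
state=p1 head=0 tape=00[.]..100   (p1,.)→(p1,0,+1)
state=p1 head=1 tape=000[.].100   (p1,.)→(p1,0,+1)
state=p1 head=2 tape=0000[.]100   (p1,.)→(p1,0,+1)
state=p1 head=3 tape=00000[1]00
The non-blank tape span at halt is 00000100.

00000100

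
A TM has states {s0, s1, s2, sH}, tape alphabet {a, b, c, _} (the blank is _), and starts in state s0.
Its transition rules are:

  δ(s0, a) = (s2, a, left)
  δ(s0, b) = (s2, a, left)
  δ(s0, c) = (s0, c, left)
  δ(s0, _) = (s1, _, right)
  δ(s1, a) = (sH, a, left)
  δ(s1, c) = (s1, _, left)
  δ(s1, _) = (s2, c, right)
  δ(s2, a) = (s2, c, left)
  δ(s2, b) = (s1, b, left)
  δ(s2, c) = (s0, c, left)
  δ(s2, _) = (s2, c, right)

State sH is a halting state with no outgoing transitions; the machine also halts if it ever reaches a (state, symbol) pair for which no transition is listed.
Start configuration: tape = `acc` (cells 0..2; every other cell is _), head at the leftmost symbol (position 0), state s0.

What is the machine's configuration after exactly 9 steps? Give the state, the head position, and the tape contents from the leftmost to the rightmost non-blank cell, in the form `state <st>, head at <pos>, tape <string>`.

state s0, head at -1, tape ccccc

s0 | __[a]cc   read a → write a, move left, go to s2
s2 | _[_]acc   read _ → write c, move right, go to s2
s2 | _c[a]cc   read a → write c, move left, go to s2
s2 | _[c]ccc   read c → write c, move left, go to s0
s0 | [_]cccc   read _ → write _, move right, go to s1
s1 | _[c]ccc   read c → write _, move left, go to s1
s1 | [_]_ccc   read _ → write c, move right, go to s2
s2 | c[_]ccc   read _ → write c, move right, go to s2
s2 | cc[c]cc   read c → write c, move left, go to s0
s0 | c[c]ccc
After 9 steps: state s0, head at -1, tape ccccc.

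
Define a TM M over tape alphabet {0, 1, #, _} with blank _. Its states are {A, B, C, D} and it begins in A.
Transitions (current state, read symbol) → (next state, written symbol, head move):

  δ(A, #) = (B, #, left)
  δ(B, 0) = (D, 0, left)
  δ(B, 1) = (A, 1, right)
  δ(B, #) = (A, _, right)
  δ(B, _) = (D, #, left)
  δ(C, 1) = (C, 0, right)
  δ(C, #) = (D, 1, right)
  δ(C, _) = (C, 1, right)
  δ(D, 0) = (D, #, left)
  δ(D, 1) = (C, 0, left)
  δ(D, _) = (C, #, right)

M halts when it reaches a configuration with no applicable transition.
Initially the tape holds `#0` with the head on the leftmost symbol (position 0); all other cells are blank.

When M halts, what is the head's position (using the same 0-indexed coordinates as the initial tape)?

state=A head=0 tape=__[#]0   (A,#)→(B,#,left)
state=B head=-1 tape=_[_]#0   (B,_)→(D,#,left)
state=D head=-2 tape=[_]##0   (D,_)→(C,#,right)
state=C head=-1 tape=#[#]#0   (C,#)→(D,1,right)
state=D head=0 tape=#1[#]0
At halt the head is at cell 0.

0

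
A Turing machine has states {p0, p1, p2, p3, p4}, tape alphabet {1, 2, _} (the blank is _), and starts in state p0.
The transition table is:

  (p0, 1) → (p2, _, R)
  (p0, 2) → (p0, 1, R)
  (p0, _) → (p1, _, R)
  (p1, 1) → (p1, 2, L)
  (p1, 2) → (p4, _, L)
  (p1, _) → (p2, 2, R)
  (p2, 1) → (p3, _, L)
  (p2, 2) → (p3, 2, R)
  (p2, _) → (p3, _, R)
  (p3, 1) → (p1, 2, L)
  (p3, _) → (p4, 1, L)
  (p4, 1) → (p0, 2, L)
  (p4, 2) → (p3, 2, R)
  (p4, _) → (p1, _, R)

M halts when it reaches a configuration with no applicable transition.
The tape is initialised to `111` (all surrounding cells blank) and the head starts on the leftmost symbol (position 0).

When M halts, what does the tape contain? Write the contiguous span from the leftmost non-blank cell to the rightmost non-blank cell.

state=p0 head=0 tape=__[1]11   (p0,1)→(p2,_,R)
state=p2 head=1 tape=___[1]1   (p2,1)→(p3,_,L)
state=p3 head=0 tape=__[_]_1   (p3,_)→(p4,1,L)
state=p4 head=-1 tape=_[_]1_1   (p4,_)→(p1,_,R)
state=p1 head=0 tape=__[1]_1   (p1,1)→(p1,2,L)
state=p1 head=-1 tape=_[_]2_1   (p1,_)→(p2,2,R)
state=p2 head=0 tape=_2[2]_1   (p2,2)→(p3,2,R)
state=p3 head=1 tape=_22[_]1   (p3,_)→(p4,1,L)
state=p4 head=0 tape=_2[2]11   (p4,2)→(p3,2,R)
state=p3 head=1 tape=_22[1]1   (p3,1)→(p1,2,L)
state=p1 head=0 tape=_2[2]21   (p1,2)→(p4,_,L)
state=p4 head=-1 tape=_[2]_21   (p4,2)→(p3,2,R)
state=p3 head=0 tape=_2[_]21   (p3,_)→(p4,1,L)
state=p4 head=-1 tape=_[2]121   (p4,2)→(p3,2,R)
state=p3 head=0 tape=_2[1]21   (p3,1)→(p1,2,L)
state=p1 head=-1 tape=_[2]221   (p1,2)→(p4,_,L)
state=p4 head=-2 tape=[_]_221   (p4,_)→(p1,_,R)
state=p1 head=-1 tape=_[_]221   (p1,_)→(p2,2,R)
state=p2 head=0 tape=_2[2]21   (p2,2)→(p3,2,R)
state=p3 head=1 tape=_22[2]1
The non-blank tape span at halt is 2221.

2221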